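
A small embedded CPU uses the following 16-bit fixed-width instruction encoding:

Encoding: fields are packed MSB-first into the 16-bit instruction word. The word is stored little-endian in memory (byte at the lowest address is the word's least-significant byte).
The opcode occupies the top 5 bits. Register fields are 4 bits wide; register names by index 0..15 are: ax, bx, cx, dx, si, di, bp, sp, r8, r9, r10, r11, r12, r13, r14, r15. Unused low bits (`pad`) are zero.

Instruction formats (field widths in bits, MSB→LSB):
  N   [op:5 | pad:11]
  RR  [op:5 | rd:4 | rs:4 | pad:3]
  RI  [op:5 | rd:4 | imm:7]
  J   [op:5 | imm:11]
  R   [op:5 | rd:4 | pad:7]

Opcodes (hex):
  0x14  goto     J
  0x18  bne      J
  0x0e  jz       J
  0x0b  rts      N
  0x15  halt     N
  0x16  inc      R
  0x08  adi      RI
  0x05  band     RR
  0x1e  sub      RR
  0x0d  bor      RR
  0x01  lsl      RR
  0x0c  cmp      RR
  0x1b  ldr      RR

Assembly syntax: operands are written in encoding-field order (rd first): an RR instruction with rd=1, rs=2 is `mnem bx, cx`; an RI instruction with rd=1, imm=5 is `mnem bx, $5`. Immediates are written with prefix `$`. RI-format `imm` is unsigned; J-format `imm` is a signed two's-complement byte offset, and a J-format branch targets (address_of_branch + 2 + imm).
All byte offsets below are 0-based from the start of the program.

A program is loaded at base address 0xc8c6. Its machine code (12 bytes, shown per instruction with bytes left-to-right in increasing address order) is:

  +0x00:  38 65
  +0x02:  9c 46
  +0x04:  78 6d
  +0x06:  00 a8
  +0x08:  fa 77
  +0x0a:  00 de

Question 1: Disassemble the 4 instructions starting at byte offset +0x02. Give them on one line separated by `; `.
+0x02: 9c 46 ⇒ word 0x469c (little)
  op=0x469c>>11=0x8 ⇒ adi (RI)
  [10:7] rd=13 = r13
  [6:0] imm=28 = $28
+0x04: 78 6d ⇒ word 0x6d78 (little)
  op=0x6d78>>11=0xd ⇒ bor (RR)
  [10:7] rd=10 = r10
  [6:3] rs=15 = r15
+0x06: 00 a8 ⇒ word 0xa800 (little)
  op=0xa800>>11=0x15 ⇒ halt (N)
+0x08: fa 77 ⇒ word 0x77fa (little)
  op=0x77fa>>11=0xe ⇒ jz (J)
  [10:0] imm=2042 (s11→-6) = $-6

adi r13, $28; bor r10, r15; halt; jz $-6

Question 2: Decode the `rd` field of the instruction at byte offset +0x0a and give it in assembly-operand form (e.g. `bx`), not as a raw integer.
+0x0a: 00 de ⇒ word 0xde00 (little)
  op=0xde00>>11=0x1b ⇒ ldr (RR)
  rd: (w>>7)&0xf=0xc → r12
  rs: (w>>3)&0xf=0x0 → ax

r12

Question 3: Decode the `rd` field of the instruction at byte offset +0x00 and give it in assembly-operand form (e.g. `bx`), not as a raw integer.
off 0x00: read 38 65 as little → 0x6538
  top 5b → 0xc → cmp [RR]
  rd@[10:7]=0xa ⇒ r10
  rs@[6:3]=0x7 ⇒ sp

r10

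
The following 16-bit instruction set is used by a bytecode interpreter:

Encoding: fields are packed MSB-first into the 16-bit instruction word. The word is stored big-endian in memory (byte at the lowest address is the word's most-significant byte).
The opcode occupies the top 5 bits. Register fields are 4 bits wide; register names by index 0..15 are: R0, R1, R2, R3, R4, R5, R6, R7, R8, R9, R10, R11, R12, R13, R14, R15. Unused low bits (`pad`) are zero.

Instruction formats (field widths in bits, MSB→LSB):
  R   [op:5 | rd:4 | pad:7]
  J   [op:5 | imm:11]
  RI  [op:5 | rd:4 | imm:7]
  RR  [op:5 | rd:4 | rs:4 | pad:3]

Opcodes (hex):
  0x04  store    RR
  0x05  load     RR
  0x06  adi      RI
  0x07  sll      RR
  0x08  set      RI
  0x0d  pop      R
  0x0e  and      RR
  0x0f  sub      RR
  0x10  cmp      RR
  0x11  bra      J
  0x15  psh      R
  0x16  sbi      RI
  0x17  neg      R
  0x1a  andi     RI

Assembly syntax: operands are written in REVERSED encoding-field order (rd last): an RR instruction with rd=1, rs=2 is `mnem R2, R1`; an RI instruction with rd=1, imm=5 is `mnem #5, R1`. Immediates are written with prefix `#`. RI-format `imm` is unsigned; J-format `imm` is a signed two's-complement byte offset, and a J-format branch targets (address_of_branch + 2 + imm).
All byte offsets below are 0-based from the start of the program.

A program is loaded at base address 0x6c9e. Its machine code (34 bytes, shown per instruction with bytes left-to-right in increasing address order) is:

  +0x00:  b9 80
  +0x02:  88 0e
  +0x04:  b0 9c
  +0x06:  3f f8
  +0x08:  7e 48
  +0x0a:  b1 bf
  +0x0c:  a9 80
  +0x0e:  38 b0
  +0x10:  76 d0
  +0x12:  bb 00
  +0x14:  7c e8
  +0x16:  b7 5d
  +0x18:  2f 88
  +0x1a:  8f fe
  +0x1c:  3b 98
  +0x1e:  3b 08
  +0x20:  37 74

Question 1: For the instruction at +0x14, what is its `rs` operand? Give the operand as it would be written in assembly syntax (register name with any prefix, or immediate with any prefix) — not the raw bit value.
R13

off 0x14: read 7c e8 as big → 0x7ce8
  op=0x7ce8>>11=0xf ⇒ sub (RR)
  [10:7] rd=9 = R9
  [6:3] rs=13 = R13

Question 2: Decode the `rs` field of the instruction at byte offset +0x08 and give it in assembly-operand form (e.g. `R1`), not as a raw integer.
R9

off 0x08: read 7e 48 as big → 0x7e48
  opcode bits[15:11]=0xf: sub/RR
  rd: (w>>7)&0xf=0xc → R12
  rs: (w>>3)&0xf=0x9 → R9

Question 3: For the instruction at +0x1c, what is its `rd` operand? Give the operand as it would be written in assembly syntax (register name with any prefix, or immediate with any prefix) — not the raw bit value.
off 0x1c: read 3b 98 as big → 0x3b98
  top 5b → 0x7 → sll [RR]
  [10:7] rd=7 = R7
  [6:3] rs=3 = R3

R7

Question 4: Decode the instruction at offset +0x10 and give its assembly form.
@+10  big-endian(76 d0) = 0x76d0
  op=0x76d0>>11=0xe ⇒ and (RR)
  rd: (w>>7)&0xf=0xd → R13
  rs: (w>>3)&0xf=0xa → R10

and R10, R13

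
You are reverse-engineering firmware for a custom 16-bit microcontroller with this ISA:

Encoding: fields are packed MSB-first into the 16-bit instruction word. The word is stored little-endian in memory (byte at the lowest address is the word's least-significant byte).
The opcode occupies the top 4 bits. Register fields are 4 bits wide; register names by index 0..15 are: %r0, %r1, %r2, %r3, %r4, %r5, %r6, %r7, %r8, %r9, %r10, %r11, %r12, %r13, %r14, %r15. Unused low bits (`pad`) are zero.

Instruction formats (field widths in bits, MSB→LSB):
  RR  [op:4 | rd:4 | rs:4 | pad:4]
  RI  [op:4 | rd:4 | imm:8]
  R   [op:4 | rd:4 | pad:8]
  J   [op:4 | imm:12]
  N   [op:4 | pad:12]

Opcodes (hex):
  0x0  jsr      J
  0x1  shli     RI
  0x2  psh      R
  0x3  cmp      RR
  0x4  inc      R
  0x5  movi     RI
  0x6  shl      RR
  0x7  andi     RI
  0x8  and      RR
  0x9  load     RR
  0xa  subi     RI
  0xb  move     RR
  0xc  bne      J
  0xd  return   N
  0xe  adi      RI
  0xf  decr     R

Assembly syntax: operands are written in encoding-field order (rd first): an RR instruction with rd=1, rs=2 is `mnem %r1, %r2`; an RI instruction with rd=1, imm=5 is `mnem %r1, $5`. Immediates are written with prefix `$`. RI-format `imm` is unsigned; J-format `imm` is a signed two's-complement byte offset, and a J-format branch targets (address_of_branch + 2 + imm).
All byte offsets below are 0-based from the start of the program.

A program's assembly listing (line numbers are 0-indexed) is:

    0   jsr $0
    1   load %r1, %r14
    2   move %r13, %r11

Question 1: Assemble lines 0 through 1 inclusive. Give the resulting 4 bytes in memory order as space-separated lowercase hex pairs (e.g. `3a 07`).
0. jsr fields op=0x0:4|imm=0:12 → word 0000h → 00 00
1. load fields op=0x9:4|rd=1:4|rs=14:4|pad=0:4 → word 91e0h → e0 91

00 00 e0 91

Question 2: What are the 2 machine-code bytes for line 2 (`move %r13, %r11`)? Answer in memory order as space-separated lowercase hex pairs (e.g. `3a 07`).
L2: move op=0xb:4|rd=13:4|rs=11:4|pad=0:4 ⇒ 0xbdb0 ⇒ little b0 bd

b0 bd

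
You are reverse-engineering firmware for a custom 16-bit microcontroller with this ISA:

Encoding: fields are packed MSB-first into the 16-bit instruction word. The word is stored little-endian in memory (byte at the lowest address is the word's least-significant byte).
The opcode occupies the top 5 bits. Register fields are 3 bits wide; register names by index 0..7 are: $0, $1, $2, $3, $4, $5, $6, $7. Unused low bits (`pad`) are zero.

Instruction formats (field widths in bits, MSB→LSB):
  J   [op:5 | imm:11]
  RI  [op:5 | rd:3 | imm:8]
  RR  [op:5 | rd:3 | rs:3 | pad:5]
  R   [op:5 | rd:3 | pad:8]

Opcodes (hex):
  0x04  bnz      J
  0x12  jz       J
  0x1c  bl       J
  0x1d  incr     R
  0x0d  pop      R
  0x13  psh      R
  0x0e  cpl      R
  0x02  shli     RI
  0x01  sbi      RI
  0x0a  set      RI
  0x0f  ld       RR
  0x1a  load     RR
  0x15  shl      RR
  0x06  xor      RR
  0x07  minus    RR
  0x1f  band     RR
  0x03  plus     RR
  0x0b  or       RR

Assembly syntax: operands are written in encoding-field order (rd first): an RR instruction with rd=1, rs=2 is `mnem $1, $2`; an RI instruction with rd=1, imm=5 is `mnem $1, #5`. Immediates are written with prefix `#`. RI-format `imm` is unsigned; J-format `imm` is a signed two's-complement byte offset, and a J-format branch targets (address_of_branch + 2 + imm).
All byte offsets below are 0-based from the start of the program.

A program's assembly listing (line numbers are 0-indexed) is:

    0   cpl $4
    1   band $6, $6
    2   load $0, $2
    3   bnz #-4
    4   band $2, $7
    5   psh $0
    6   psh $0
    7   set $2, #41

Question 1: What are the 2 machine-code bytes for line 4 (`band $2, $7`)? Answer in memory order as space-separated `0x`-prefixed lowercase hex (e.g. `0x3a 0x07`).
0xe0 0xfa

L4: band op=0x1f:5|rd=2:3|rs=7:3|pad=0:5 ⇒ 0xfae0 ⇒ little e0 fa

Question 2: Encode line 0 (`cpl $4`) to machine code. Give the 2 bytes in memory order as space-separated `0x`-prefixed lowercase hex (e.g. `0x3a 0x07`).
L0: cpl op=0xe:5|rd=4:3|pad=0:8 ⇒ 0x7400 ⇒ little 00 74

0x00 0x74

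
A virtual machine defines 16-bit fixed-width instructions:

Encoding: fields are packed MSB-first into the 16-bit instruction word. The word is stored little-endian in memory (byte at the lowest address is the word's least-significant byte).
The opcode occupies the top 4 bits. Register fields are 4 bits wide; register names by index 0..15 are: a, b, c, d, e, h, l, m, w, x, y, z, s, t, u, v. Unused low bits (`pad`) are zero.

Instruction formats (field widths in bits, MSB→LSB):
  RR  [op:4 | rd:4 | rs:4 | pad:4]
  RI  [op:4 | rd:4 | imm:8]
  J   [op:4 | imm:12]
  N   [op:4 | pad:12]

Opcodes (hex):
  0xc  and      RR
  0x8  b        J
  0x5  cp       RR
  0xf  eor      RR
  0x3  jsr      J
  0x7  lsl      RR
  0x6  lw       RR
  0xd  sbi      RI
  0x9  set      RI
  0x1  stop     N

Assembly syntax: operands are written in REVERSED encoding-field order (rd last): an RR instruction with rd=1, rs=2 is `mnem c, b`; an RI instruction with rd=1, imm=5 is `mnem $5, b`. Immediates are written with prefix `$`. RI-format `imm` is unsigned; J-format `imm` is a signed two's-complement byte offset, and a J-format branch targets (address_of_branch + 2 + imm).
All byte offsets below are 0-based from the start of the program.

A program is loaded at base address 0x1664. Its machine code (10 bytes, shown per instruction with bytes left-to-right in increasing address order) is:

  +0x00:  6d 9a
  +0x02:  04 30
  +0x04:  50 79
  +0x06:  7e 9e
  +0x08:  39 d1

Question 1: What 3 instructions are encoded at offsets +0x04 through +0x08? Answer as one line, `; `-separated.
lsl h, x; set $126, u; sbi $57, b

[04] 50 79 → 0x7950
  top 4b → 0x7 → lsl [RR]
  rd: (w>>8)&0xf=0x9 → x
  rs: (w>>4)&0xf=0x5 → h
[06] 7e 9e → 0x9e7e
  top 4b → 0x9 → set [RI]
  rd: (w>>8)&0xf=0xe → u
  imm: (w>>0)&0xff=0x7e → $126
[08] 39 d1 → 0xd139
  top 4b → 0xd → sbi [RI]
  rd: (w>>8)&0xf=0x1 → b
  imm: (w>>0)&0xff=0x39 → $57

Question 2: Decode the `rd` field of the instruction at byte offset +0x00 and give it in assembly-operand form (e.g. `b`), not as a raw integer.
+0x00: 6d 9a ⇒ word 0x9a6d (little)
  opcode bits[15:12]=0x9: set/RI
  rd: (w>>8)&0xf=0xa → y
  imm: (w>>0)&0xff=0x6d → $109

y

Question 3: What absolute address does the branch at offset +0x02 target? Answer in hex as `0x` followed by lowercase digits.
off 0x02: read 04 30 as little → 0x3004
  top 4b → 0x3 → jsr [J]
  [11:0] imm=4 = $4
  target = base 0x1664 + off 0x02 + 2 + imm 4 = 0x166c

0x166c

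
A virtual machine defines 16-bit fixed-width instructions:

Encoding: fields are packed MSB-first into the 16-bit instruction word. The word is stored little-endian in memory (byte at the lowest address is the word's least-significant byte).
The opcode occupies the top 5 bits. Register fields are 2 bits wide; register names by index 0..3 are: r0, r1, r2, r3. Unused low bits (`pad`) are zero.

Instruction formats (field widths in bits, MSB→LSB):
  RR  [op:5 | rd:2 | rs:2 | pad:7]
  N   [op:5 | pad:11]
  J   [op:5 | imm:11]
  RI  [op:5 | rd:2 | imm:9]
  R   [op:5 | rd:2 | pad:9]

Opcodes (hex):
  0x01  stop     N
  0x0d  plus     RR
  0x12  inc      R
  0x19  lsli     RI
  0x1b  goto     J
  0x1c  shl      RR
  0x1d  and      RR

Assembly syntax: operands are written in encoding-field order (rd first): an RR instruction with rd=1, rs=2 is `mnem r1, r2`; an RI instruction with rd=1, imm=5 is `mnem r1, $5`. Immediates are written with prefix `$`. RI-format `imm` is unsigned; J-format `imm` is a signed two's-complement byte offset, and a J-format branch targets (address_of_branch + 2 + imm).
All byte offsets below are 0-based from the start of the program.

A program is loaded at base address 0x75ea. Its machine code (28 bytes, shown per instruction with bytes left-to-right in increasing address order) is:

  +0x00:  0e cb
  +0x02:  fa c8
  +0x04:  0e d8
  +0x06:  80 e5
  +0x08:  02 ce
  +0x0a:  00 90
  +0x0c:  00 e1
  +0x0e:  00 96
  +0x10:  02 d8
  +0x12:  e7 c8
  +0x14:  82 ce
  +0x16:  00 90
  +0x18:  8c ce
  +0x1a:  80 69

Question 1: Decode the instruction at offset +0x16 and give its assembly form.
+0x16: 00 90 ⇒ word 0x9000 (little)
  op=0x9000>>11=0x12 ⇒ inc (R)
  rd@[10:9]=0x0 ⇒ r0

inc r0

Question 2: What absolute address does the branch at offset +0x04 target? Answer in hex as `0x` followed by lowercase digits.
0x75fe

off 0x04: read 0e d8 as little → 0xd80e
  top 5b → 0x1b → goto [J]
  imm: (w>>0)&0x7ff=0xe → $14
  target = base 0x75ea + off 0x04 + 2 + imm 14 = 0x75fe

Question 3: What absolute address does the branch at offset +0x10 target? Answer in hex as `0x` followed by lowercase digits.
0x75fe

@+10  little-endian(02 d8) = 0xd802
  top 5b → 0x1b → goto [J]
  imm: (w>>0)&0x7ff=0x2 → $2
  target = base 0x75ea + off 0x10 + 2 + imm 2 = 0x75fe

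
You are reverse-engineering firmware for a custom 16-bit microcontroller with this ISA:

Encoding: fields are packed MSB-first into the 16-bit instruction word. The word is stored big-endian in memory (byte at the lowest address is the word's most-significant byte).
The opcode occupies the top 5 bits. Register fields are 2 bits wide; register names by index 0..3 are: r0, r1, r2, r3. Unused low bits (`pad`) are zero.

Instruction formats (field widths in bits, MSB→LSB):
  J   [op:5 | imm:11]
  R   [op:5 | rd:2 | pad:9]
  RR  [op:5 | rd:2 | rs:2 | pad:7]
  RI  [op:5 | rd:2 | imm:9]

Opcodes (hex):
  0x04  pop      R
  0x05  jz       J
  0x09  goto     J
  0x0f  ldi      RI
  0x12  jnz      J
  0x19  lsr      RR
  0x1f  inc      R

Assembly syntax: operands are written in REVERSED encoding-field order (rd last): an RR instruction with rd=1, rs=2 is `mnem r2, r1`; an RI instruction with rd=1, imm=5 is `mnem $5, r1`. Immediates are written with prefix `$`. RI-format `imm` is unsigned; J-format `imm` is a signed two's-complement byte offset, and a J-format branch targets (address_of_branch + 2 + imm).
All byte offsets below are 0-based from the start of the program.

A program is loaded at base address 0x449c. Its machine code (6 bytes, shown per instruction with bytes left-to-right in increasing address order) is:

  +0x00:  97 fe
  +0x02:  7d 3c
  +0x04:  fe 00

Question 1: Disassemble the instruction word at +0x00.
off 0x00: read 97 fe as big → 0x97fe
  opcode bits[15:11]=0x12: jnz/J
  imm@[10:0]=0x7fe (s11→-2) ⇒ $-2

jnz $-2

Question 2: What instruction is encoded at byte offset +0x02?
ldi $316, r2

+0x02: 7d 3c ⇒ word 0x7d3c (big)
  op=0x7d3c>>11=0xf ⇒ ldi (RI)
  [10:9] rd=2 = r2
  [8:0] imm=316 = $316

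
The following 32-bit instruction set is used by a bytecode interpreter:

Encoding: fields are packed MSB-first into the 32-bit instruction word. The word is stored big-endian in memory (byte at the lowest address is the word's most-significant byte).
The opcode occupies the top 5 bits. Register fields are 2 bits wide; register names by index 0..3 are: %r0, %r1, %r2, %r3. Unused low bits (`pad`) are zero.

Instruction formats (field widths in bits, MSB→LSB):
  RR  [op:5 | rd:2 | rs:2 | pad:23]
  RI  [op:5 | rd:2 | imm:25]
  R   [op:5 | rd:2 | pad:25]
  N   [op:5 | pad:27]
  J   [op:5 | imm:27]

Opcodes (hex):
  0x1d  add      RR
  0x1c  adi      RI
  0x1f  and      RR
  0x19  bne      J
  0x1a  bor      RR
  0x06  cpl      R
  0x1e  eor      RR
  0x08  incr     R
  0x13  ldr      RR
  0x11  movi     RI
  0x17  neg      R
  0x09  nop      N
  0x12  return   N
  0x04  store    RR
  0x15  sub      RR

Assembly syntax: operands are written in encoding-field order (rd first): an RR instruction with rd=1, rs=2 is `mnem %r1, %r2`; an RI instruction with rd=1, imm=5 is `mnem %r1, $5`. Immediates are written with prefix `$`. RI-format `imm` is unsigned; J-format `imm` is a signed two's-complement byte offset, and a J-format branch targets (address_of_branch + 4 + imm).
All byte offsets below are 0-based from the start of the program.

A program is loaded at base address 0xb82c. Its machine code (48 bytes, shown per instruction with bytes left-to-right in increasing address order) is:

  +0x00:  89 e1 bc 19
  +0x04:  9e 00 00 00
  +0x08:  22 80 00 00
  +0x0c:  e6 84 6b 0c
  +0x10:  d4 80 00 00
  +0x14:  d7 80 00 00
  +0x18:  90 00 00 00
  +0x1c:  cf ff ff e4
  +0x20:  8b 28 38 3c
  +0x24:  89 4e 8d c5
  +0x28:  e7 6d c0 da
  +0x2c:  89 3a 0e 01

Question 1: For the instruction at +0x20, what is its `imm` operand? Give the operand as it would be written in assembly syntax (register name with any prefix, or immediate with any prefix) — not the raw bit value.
$19413052

off 0x20: read 8b 28 38 3c as big → 0x8b28383c
  top 5b → 0x11 → movi [RI]
  rd: (w>>25)&0x3=0x1 → %r1
  imm: (w>>0)&0x1ffffff=0x128383c → $19413052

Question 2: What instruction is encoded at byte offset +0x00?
movi %r0, $31570969

@+00  big-endian(89 e1 bc 19) = 0x89e1bc19
  top 5b → 0x11 → movi [RI]
  [26:25] rd=0 = %r0
  [24:0] imm=31570969 = $31570969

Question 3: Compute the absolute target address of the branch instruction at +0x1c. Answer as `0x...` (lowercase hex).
0xb830

@+1c  big-endian(cf ff ff e4) = 0xcfffffe4
  opcode bits[31:27]=0x19: bne/J
  imm@[26:0]=0x7ffffe4 (s27→-28) ⇒ $-28
  target = base 0xb82c + off 0x1c + 4 + imm -28 = 0xb830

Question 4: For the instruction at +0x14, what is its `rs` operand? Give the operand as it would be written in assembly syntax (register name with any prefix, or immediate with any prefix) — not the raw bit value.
[14] d7 80 00 00 → 0xd7800000
  top 5b → 0x1a → bor [RR]
  rd@[26:25]=0x3 ⇒ %r3
  rs@[24:23]=0x3 ⇒ %r3

%r3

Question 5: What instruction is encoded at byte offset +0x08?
store %r1, %r1

+0x08: 22 80 00 00 ⇒ word 0x22800000 (big)
  op=0x22800000>>27=0x4 ⇒ store (RR)
  [26:25] rd=1 = %r1
  [24:23] rs=1 = %r1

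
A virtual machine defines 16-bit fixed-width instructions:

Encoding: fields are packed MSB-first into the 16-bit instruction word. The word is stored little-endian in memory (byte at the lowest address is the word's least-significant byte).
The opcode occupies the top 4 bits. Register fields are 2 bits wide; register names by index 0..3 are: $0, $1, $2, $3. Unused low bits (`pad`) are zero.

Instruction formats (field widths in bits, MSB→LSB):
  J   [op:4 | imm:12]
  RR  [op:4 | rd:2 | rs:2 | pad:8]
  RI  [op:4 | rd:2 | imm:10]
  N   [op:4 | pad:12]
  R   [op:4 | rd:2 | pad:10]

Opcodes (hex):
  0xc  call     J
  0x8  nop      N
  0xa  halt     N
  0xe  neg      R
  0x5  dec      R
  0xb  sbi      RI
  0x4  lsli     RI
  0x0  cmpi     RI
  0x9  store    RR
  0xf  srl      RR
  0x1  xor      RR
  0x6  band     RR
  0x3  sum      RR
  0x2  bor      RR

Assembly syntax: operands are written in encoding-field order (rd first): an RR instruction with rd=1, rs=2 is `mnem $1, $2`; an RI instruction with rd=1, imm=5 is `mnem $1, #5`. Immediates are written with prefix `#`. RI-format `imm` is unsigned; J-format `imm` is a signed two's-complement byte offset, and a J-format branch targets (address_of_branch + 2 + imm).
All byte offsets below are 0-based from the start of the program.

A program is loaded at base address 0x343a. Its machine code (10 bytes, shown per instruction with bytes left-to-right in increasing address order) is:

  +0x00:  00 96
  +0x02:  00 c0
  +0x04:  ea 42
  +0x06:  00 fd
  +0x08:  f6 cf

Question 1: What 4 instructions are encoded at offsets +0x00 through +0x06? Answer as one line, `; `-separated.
[00] 00 96 → 0x9600
  op=0x9600>>12=0x9 ⇒ store (RR)
  [11:10] rd=1 = $1
  [9:8] rs=2 = $2
[02] 00 c0 → 0xc000
  op=0xc000>>12=0xc ⇒ call (J)
  [11:0] imm=0 = #0
[04] ea 42 → 0x42ea
  op=0x42ea>>12=0x4 ⇒ lsli (RI)
  [11:10] rd=0 = $0
  [9:0] imm=746 = #746
[06] 00 fd → 0xfd00
  op=0xfd00>>12=0xf ⇒ srl (RR)
  [11:10] rd=3 = $3
  [9:8] rs=1 = $1

store $1, $2; call #0; lsli $0, #746; srl $3, $1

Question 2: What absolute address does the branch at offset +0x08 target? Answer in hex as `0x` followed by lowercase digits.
0x343a

[08] f6 cf → 0xcff6
  top 4b → 0xc → call [J]
  imm: (w>>0)&0xfff=0xff6 (s12→-10) → #-10
  target = base 0x343a + off 0x08 + 2 + imm -10 = 0x343a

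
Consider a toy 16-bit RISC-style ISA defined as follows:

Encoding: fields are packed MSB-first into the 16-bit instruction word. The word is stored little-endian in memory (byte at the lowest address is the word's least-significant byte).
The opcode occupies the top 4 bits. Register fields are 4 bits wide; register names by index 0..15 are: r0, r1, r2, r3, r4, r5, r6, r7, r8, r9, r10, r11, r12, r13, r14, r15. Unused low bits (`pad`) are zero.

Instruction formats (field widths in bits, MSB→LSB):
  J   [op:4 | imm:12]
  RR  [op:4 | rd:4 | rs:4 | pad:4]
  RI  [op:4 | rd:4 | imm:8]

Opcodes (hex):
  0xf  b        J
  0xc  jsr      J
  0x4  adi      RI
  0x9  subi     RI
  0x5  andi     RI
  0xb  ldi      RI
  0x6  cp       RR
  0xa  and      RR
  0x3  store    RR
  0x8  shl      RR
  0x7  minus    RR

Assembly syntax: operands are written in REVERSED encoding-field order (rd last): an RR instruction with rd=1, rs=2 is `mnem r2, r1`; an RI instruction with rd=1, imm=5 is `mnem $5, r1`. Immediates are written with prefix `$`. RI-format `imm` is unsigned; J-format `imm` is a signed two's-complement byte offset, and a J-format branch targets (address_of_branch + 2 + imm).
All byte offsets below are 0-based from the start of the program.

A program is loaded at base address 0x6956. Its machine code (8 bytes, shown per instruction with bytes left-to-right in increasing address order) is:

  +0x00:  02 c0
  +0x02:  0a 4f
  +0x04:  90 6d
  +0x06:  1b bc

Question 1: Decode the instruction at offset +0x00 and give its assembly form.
[00] 02 c0 → 0xc002
  top 4b → 0xc → jsr [J]
  imm@[11:0]=0x2 ⇒ $2

jsr $2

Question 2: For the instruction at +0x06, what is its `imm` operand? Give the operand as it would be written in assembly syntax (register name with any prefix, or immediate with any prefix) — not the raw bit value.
off 0x06: read 1b bc as little → 0xbc1b
  op=0xbc1b>>12=0xb ⇒ ldi (RI)
  rd: (w>>8)&0xf=0xc → r12
  imm: (w>>0)&0xff=0x1b → $27

$27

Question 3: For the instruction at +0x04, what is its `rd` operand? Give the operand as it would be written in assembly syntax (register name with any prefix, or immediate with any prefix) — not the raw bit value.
r13

+0x04: 90 6d ⇒ word 0x6d90 (little)
  top 4b → 0x6 → cp [RR]
  [11:8] rd=13 = r13
  [7:4] rs=9 = r9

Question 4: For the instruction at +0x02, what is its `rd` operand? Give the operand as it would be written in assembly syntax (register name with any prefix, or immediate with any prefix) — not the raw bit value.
off 0x02: read 0a 4f as little → 0x4f0a
  opcode bits[15:12]=0x4: adi/RI
  rd@[11:8]=0xf ⇒ r15
  imm@[7:0]=0xa ⇒ $10

r15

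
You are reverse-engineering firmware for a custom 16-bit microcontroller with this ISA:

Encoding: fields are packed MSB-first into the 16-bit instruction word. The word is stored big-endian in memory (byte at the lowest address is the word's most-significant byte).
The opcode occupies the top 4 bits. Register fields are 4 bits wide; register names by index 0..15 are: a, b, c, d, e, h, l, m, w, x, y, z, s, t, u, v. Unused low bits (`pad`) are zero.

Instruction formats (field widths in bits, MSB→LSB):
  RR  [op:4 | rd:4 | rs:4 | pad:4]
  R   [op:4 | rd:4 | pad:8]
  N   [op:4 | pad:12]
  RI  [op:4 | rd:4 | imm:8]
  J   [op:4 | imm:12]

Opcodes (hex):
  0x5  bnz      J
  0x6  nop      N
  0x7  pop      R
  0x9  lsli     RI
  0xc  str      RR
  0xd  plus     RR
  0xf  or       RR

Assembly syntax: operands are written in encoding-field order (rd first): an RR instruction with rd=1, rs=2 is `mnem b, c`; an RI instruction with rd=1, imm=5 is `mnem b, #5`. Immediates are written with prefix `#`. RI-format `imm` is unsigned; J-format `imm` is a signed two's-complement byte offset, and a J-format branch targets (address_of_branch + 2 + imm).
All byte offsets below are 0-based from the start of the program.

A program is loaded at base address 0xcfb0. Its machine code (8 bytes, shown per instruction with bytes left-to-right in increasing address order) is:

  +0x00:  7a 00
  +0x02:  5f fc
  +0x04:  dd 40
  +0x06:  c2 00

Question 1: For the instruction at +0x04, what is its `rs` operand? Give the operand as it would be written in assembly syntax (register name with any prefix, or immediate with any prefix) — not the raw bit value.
e

+0x04: dd 40 ⇒ word 0xdd40 (big)
  top 4b → 0xd → plus [RR]
  rd: (w>>8)&0xf=0xd → t
  rs: (w>>4)&0xf=0x4 → e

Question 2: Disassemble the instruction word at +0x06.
off 0x06: read c2 00 as big → 0xc200
  top 4b → 0xc → str [RR]
  rd@[11:8]=0x2 ⇒ c
  rs@[7:4]=0x0 ⇒ a

str c, a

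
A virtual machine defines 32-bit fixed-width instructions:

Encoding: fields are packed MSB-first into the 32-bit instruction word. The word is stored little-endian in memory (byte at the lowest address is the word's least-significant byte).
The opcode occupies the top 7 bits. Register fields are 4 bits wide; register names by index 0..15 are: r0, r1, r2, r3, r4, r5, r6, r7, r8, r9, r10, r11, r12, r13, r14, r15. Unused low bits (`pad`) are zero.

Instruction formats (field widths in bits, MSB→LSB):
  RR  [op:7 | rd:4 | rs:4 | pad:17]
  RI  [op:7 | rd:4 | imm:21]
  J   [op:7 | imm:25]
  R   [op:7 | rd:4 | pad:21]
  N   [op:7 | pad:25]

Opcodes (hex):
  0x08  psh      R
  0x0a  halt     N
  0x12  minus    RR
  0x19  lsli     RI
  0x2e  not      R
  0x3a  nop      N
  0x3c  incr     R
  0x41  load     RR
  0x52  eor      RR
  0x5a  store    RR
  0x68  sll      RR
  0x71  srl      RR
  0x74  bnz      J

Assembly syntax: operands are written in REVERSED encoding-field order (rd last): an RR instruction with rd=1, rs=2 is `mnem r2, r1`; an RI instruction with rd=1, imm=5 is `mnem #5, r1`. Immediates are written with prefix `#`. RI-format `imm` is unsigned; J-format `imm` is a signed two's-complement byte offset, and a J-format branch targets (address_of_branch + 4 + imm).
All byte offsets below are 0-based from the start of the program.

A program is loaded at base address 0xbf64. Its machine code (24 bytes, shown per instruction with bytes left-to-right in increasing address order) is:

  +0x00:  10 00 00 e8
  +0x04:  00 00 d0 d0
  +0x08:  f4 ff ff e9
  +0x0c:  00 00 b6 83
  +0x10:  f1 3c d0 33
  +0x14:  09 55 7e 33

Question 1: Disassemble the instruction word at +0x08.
bnz #-12

off 0x08: read f4 ff ff e9 as little → 0xe9fffff4
  op=0xe9fffff4>>25=0x74 ⇒ bnz (J)
  imm@[24:0]=0x1fffff4 (s25→-12) ⇒ #-12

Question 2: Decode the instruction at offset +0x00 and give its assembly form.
+0x00: 10 00 00 e8 ⇒ word 0xe8000010 (little)
  top 7b → 0x74 → bnz [J]
  imm: (w>>0)&0x1ffffff=0x10 → #16

bnz #16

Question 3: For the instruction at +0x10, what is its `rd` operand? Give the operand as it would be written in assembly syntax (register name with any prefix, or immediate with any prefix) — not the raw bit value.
[10] f1 3c d0 33 → 0x33d03cf1
  op=0x33d03cf1>>25=0x19 ⇒ lsli (RI)
  rd: (w>>21)&0xf=0xe → r14
  imm: (w>>0)&0x1fffff=0x103cf1 → #1064177

r14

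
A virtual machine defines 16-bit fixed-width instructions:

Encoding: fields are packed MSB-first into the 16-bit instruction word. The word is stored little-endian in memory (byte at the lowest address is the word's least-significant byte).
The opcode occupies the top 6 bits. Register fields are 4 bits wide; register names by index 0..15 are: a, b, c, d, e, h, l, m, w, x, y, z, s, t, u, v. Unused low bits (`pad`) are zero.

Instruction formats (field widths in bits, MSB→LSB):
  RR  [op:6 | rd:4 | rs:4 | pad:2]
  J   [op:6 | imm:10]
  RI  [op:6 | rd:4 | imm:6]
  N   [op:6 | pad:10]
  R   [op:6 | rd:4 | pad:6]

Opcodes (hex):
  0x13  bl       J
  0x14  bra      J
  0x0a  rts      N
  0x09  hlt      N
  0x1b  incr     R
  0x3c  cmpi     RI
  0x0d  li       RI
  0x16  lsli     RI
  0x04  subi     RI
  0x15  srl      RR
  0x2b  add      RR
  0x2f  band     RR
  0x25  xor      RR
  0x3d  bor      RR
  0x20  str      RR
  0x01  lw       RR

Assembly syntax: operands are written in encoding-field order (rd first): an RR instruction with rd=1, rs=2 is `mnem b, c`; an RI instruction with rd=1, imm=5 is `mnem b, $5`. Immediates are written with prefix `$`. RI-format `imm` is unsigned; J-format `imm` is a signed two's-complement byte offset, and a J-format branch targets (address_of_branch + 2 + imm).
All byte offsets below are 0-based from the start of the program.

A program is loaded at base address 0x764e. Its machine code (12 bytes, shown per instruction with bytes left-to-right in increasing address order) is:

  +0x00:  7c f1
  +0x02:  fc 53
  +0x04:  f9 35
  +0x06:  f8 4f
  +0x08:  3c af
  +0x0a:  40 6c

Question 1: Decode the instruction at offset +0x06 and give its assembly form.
@+06  little-endian(f8 4f) = 0x4ff8
  opcode bits[15:10]=0x13: bl/J
  [9:0] imm=1016 (s10→-8) = $-8

bl $-8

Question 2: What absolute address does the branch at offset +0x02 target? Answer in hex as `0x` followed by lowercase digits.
off 0x02: read fc 53 as little → 0x53fc
  opcode bits[15:10]=0x14: bra/J
  imm@[9:0]=0x3fc (s10→-4) ⇒ $-4
  target = base 0x764e + off 0x02 + 2 + imm -4 = 0x764e

0x764e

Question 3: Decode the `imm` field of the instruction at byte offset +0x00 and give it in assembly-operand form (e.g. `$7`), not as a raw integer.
[00] 7c f1 → 0xf17c
  op=0xf17c>>10=0x3c ⇒ cmpi (RI)
  rd@[9:6]=0x5 ⇒ h
  imm@[5:0]=0x3c ⇒ $60

$60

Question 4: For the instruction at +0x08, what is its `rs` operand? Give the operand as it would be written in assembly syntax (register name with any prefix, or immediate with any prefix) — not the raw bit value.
v

[08] 3c af → 0xaf3c
  op=0xaf3c>>10=0x2b ⇒ add (RR)
  rd: (w>>6)&0xf=0xc → s
  rs: (w>>2)&0xf=0xf → v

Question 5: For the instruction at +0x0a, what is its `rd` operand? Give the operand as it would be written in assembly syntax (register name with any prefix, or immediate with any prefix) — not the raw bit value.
@+0a  little-endian(40 6c) = 0x6c40
  opcode bits[15:10]=0x1b: incr/R
  rd@[9:6]=0x1 ⇒ b

b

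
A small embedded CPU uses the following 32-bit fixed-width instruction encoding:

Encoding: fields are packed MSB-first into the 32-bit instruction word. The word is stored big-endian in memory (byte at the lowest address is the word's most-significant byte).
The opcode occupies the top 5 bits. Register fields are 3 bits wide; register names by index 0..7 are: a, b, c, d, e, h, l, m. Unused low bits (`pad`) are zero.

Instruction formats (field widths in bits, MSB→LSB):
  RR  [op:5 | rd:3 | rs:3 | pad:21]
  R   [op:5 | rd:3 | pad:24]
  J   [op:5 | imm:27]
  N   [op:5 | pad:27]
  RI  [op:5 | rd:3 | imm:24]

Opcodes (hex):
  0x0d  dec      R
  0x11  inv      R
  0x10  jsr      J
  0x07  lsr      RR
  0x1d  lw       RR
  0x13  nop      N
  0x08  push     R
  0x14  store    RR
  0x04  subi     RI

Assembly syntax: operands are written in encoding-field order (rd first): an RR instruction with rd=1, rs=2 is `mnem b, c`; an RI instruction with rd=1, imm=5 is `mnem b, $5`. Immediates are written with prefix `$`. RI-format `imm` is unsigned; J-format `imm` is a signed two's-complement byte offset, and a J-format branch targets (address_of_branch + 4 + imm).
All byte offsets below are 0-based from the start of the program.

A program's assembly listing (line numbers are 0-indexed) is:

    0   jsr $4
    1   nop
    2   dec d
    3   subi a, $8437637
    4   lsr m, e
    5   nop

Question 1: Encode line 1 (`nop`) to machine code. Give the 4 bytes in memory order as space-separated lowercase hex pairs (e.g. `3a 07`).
line 1 (nop): pack op=0x13:5|pad=0:27 = 0x98000000; big→ 98 00 00 00

98 00 00 00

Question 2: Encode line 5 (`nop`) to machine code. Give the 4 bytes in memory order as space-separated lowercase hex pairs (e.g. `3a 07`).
L5: nop op=0x13:5|pad=0:27 ⇒ 0x98000000 ⇒ big 98 00 00 00

98 00 00 00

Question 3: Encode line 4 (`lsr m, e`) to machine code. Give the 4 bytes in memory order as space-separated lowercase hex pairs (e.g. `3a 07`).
3f 80 00 00

4. lsr fields op=0x7:5|rd=7:3|rs=4:3|pad=0:21 → word 3f800000h → 3f 80 00 00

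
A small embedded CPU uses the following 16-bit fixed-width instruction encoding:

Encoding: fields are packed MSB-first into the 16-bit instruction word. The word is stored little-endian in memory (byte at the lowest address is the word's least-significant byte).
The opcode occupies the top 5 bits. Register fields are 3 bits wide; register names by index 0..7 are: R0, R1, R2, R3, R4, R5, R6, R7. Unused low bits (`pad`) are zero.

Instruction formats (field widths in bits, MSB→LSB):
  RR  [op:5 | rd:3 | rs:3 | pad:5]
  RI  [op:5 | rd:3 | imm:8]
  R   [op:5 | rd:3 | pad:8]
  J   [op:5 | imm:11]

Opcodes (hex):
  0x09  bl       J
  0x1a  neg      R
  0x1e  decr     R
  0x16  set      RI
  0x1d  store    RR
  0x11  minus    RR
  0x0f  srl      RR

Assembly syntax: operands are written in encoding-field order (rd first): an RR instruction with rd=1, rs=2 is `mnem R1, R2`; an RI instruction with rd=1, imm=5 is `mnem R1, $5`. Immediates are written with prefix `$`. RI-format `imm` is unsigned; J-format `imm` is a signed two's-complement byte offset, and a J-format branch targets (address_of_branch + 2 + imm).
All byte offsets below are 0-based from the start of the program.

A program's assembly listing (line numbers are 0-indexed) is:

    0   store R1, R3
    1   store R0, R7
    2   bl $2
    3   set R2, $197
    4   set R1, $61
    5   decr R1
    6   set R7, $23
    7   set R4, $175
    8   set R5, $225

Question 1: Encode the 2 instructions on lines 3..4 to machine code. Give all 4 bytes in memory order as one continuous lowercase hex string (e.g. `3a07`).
line 3 (set): pack op=0x16:5|rd=2:3|imm=197:8 = 0xb2c5; little→ c5 b2
line 4 (set): pack op=0x16:5|rd=1:3|imm=61:8 = 0xb13d; little→ 3d b1

c5b23db1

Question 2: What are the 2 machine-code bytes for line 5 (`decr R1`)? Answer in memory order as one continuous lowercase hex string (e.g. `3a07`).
00f1

line 5 (decr): pack op=0x1e:5|rd=1:3|pad=0:8 = 0xf100; little→ 00 f1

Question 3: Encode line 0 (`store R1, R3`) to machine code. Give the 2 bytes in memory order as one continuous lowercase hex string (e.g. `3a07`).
60e9

0. store fields op=0x1d:5|rd=1:3|rs=3:3|pad=0:5 → word e960h → 60 e9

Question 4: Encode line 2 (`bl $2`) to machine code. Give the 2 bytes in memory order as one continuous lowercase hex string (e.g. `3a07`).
2. bl fields op=0x9:5|imm=2:11 → word 4802h → 02 48

0248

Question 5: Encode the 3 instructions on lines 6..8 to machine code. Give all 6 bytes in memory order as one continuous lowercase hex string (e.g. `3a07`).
6. set fields op=0x16:5|rd=7:3|imm=23:8 → word b717h → 17 b7
7. set fields op=0x16:5|rd=4:3|imm=175:8 → word b4afh → af b4
8. set fields op=0x16:5|rd=5:3|imm=225:8 → word b5e1h → e1 b5

17b7afb4e1b5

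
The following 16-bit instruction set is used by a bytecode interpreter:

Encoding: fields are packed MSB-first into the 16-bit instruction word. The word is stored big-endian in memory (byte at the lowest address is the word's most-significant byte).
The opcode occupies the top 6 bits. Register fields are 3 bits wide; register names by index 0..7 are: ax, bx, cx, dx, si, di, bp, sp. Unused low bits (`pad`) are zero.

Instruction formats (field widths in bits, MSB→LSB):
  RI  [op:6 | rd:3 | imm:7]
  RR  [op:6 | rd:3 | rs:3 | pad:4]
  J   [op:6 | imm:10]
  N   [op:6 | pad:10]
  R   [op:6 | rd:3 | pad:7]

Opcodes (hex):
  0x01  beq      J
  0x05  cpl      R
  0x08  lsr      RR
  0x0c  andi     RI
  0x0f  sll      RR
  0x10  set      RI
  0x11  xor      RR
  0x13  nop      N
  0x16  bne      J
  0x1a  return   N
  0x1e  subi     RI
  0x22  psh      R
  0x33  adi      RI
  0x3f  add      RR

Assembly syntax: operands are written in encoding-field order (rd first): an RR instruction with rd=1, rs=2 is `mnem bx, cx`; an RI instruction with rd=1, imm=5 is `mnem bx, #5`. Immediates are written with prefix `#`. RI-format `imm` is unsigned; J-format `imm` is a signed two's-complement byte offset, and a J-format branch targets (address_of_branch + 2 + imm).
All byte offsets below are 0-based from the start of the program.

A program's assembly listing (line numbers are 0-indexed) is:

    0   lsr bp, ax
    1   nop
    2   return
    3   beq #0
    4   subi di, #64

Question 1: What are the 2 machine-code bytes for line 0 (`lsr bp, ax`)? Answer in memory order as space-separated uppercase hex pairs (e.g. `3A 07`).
line 0 (lsr): pack op=0x8:6|rd=6:3|rs=0:3|pad=0:4 = 0x2300; big→ 23 00

23 00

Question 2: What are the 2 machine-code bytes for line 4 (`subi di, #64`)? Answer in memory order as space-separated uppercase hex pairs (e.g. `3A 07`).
7A C0

4. subi fields op=0x1e:6|rd=5:3|imm=64:7 → word 7ac0h → 7a c0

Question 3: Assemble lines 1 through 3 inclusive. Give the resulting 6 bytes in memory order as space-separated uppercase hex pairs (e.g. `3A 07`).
1. nop fields op=0x13:6|pad=0:10 → word 4c00h → 4c 00
2. return fields op=0x1a:6|pad=0:10 → word 6800h → 68 00
3. beq fields op=0x1:6|imm=0:10 → word 0400h → 04 00

4C 00 68 00 04 00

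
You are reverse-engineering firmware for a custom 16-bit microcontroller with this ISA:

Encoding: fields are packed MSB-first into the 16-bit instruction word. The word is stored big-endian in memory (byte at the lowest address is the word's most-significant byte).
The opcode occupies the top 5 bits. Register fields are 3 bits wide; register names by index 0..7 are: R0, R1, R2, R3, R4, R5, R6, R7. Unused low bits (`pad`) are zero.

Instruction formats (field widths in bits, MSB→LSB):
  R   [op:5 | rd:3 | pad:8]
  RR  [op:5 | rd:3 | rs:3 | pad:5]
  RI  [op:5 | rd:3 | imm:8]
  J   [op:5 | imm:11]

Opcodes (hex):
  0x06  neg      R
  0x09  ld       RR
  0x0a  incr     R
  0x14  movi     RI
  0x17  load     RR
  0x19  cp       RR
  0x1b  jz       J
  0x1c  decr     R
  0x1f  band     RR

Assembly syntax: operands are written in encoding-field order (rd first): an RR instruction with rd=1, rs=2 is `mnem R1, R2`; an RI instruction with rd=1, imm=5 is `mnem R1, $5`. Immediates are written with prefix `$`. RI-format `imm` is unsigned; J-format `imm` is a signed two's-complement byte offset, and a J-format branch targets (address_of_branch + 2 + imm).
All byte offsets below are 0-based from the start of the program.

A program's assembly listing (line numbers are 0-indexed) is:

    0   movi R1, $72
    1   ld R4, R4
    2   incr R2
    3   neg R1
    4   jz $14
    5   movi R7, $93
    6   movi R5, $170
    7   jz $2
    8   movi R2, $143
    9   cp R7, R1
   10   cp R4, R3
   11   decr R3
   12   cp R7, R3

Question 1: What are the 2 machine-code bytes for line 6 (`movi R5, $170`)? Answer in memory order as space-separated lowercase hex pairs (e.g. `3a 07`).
a5 aa

L6: movi op=0x14:5|rd=5:3|imm=170:8 ⇒ 0xa5aa ⇒ big a5 aa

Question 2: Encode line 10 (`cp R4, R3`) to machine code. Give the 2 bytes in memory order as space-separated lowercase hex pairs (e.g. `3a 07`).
10. cp fields op=0x19:5|rd=4:3|rs=3:3|pad=0:5 → word cc60h → cc 60

cc 60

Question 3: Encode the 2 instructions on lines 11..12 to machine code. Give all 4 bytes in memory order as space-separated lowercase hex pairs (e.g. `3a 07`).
e3 00 cf 60

line 11 (decr): pack op=0x1c:5|rd=3:3|pad=0:8 = 0xe300; big→ e3 00
line 12 (cp): pack op=0x19:5|rd=7:3|rs=3:3|pad=0:5 = 0xcf60; big→ cf 60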